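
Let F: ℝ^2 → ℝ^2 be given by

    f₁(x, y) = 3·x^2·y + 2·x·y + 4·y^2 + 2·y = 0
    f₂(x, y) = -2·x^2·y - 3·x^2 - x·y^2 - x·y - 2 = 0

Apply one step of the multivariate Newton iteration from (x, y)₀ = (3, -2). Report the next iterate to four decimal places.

(1.3556, -2.6197)

At (3, -2): F = (-54.0000, 1.0000).
Jacobian J = [[6·x·y + 2·y, 3·x^2 + 2·x + 8·y + 2], [-4·x·y - 6·x - y^2 - y, -2·x^2 - 2·x·y - x]].
At the point, J = [[-40.0000, 19.0000], [4.0000, -9.0000]] (det J = 284.0000).
Solving J·Δ = −F gives Δ = (-1.6444, -0.6197).
Then the next iterate is (x, y)₁ = (1.3556, -2.6197).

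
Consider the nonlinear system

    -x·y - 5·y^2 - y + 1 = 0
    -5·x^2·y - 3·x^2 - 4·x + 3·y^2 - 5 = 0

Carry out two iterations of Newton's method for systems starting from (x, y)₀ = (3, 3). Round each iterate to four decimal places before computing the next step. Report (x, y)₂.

(1.1327, 0.7257)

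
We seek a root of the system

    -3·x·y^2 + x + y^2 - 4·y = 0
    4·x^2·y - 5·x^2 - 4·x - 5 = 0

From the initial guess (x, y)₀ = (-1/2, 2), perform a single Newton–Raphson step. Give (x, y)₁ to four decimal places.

(-0.9839, 0.8629)

At (-1/2, 2): F = (1.5000, -2.2500).
Jacobian J = [[-3·y^2 + 1, -6·x·y + 2·y - 4], [8·x·y - 10·x - 4, 4·x^2]].
At the point, J = [[-11.0000, 6.0000], [-7.0000, 1.0000]] (det J = 31.0000).
Solving J·Δ = −F gives Δ = (-0.4839, -1.1371).
Then the next iterate is (x, y)₁ = (-0.9839, 0.8629).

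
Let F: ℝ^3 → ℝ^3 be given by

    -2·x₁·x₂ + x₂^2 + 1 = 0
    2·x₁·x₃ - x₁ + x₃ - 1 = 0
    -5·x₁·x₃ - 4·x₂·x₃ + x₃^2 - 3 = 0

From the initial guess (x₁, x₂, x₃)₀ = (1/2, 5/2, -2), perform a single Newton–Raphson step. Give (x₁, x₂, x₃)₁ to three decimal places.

(-0.859, -0.386, -2.647)

At (1/2, 5/2, -2): F = (4.750, -5.500, 26.000).
Jacobian J = [[-2·x₂, -2·x₁ + 2·x₂, 0], [2·x₃ - 1, 0, 2·x₁ + 1], [-5·x₃, -4·x₃, -5·x₁ - 4·x₂ + 2·x₃]].
At the point, J = [[-5.000, 4.000, 0.000], [-5.000, 0.000, 2.000], [10.000, 8.000, -16.500]] (det J = -170.000).
Solving J·Δ = −F gives Δ = (-1.359, -2.886, -0.647).
Then the next iterate is (x₁, x₂, x₃)₁ = (-0.859, -0.386, -2.647).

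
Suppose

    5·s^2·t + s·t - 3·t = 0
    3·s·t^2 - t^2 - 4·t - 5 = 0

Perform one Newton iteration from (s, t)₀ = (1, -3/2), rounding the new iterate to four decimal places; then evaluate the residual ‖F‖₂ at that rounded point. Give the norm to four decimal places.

At (1, -3/2): F = (-4.5000, 5.5000).
Jacobian J = [[10·s·t + t, 5·s^2 + s - 3], [3·t^2, 6·s·t - 2·t - 4]].
At the point, J = [[-16.5000, 3.0000], [6.7500, -10.0000]] (det J = 144.7500).
Solving J·Δ = −F gives Δ = (-0.1969, 0.4171).
Then the next iterate is (s, t)₁ = (0.8031, -1.0829).
Re-evaluating at (0.8031, -1.0829): F = (-1.113165, 0.984247), so ‖F‖₂ = 1.4859.

1.4859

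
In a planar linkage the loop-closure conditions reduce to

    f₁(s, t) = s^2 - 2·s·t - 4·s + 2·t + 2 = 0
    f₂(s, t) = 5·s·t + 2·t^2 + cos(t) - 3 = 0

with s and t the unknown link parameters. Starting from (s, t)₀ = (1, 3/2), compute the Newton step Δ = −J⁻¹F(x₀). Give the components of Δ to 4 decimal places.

At (1, 3/2): F = (-1.0000, 9.070737).
Jacobian J = [[2·s - 2·t - 4, -2·s + 2], [5·t, 5·s + 4·t - sin(t)]].
At the point, J = [[-5.0000, 0.0000], [7.5000, 10.002505]] (det J = -50.012525).
Solving J·Δ = −F gives Δ = (-0.2000, -0.7569).

(-0.2000, -0.7569)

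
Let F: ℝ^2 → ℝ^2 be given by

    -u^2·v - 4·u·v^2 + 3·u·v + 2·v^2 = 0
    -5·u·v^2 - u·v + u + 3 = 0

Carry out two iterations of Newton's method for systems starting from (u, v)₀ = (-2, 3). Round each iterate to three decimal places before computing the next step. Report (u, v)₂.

(-0.631, 1.388)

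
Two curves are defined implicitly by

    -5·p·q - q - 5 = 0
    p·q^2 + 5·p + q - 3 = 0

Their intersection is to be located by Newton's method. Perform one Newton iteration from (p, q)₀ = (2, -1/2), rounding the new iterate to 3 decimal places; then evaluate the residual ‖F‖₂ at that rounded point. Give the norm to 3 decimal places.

1.895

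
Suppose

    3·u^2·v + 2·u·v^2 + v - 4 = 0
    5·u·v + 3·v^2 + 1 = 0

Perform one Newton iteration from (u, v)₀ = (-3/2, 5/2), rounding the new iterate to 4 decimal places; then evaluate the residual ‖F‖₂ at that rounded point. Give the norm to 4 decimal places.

3.6317

At (-3/2, 5/2): F = (-3.3750, 1.0000).
Jacobian J = [[6·u·v + 2·v^2, 3·u^2 + 4·u·v + 1], [5·v, 5·u + 6·v]].
At the point, J = [[-10.0000, -7.2500], [12.5000, 7.5000]] (det J = 15.6250).
Solving J·Δ = −F gives Δ = (1.1560, -2.0600).
Then the next iterate is (u, v)₁ = (-0.3440, 0.4400).
Re-evaluating at (-0.3440, 0.4400): F = (-3.536993, 0.8240), so ‖F‖₂ = 3.6317.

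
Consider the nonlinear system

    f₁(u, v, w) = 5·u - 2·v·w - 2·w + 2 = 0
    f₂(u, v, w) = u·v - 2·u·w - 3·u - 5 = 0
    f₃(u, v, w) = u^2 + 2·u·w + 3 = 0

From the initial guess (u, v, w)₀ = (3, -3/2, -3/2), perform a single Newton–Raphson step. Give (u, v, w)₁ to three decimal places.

At (3, -3/2, -3/2): F = (15.500, -9.500, 3.000).
Jacobian J = [[5, -2·w, -2·v - 2], [v - 2·w - 3, u, -2·u], [2·u + 2·w, 0, 2·u]].
At the point, J = [[5.000, 3.000, 1.000], [-1.500, 3.000, -6.000], [3.000, 0.000, 6.000]] (det J = 54.000).
Solving J·Δ = −F gives Δ = (-7.167, 5.750, 3.083).
Then the next iterate is (u, v, w)₁ = (-4.167, 4.250, 1.583).

(-4.167, 4.250, 1.583)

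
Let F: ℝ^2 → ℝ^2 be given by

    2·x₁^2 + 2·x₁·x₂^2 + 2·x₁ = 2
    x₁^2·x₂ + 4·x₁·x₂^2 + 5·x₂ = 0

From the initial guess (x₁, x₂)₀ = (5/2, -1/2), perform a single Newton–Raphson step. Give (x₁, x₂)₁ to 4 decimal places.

At (5/2, -1/2): F = (16.7500, -3.1250).
Jacobian J = [[4·x₁ + 2·x₂^2 + 2, 4·x₁·x₂], [2·x₁·x₂ + 4·x₂^2, x₁^2 + 8·x₁·x₂ + 5]].
At the point, J = [[12.5000, -5.0000], [-1.5000, 1.2500]] (det J = 8.1250).
Solving J·Δ = −F gives Δ = (-0.6538, 1.7154).
Then the next iterate is (x₁, x₂)₁ = (1.8462, 1.2154).

(1.8462, 1.2154)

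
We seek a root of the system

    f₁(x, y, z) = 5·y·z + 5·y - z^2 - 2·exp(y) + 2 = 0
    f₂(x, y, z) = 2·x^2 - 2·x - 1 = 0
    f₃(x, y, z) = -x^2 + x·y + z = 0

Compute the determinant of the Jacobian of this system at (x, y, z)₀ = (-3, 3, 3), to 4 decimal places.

95.6050

J = [[0, 5·z - 2·exp(y) + 5, 5·y - 2·z], [4·x - 2, 0, 0], [-2·x + y, x, 1]].
At the point, J = [[0.0000, -20.171074, 9.0000], [-14.0000, 0.0000, 0.0000], [9.0000, -3.0000, 1.0000]].
det J = 95.6050.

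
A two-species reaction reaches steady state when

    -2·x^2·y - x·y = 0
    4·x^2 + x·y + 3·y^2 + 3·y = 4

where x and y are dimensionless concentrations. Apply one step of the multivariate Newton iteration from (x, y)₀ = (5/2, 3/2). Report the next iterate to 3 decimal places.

(-0.068, 2.824)

At (5/2, 3/2): F = (-22.500, 36.000).
Jacobian J = [[-4·x·y - y, -2·x^2 - x], [8·x + y, x + 6·y + 3]].
At the point, J = [[-16.500, -15.000], [21.500, 14.500]] (det J = 83.250).
Solving J·Δ = −F gives Δ = (-2.568, 1.324).
Then the next iterate is (x, y)₁ = (-0.068, 2.824).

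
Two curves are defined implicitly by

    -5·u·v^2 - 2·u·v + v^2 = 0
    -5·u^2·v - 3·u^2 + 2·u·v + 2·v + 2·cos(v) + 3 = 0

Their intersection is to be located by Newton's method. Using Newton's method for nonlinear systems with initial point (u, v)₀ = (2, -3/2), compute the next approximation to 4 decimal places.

At (2, -3/2): F = (-14.2500, 12.141474).
Jacobian J = [[-5·v^2 - 2·v, -10·u·v - 2·u + 2·v], [-10·u·v - 6·u + 2·v, -5·u^2 + 2·u - 2·sin(v) + 2]].
At the point, J = [[-8.2500, 23.0000], [15.0000, -12.005010]] (det J = -245.958667).
Solving J·Δ = −F gives Δ = (-0.4398, 0.4618).
Then the next iterate is (u, v)₁ = (1.5602, -1.0382).

(1.5602, -1.0382)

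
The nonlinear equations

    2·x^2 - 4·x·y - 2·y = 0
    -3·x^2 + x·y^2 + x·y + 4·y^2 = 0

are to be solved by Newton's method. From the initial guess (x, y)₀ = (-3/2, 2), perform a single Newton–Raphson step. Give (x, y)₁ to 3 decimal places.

(-0.912, 0.933)

At (-3/2, 2): F = (12.500, 0.250).
Jacobian J = [[4·x - 4·y, -4·x - 2], [-6·x + y^2 + y, 2·x·y + x + 8·y]].
At the point, J = [[-14.000, 4.000], [15.000, 8.500]] (det J = -179.000).
Solving J·Δ = −F gives Δ = (0.588, -1.067).
Then the next iterate is (x, y)₁ = (-0.912, 0.933).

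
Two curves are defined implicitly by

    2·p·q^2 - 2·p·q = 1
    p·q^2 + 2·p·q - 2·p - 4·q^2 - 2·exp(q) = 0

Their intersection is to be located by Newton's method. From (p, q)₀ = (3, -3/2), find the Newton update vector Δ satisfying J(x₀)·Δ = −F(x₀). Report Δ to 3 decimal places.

At (3, -3/2): F = (21.500, -17.69626).
Jacobian J = [[2·q^2 - 2·q, 4·p·q - 2·p], [q^2 + 2·q - 2, 2·p·q + 2·p - 8·q - 2·exp(q)]].
At the point, J = [[7.500, -24.000], [-2.750, 8.55374]] (det J = -1.84695).
Solving J·Δ = −F gives Δ = (-130.380, -39.848).

(-130.380, -39.848)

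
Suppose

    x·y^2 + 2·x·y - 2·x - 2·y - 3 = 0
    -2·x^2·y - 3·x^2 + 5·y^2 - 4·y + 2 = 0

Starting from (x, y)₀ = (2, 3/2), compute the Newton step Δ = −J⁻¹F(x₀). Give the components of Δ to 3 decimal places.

At (2, 3/2): F = (0.500, -16.750).
Jacobian J = [[y^2 + 2·y - 2, 2·x·y + 2·x - 2], [-4·x·y - 6·x, -2·x^2 + 10·y - 4]].
At the point, J = [[3.250, 8.000], [-24.000, 3.000]] (det J = 201.750).
Solving J·Δ = −F gives Δ = (-0.672, 0.210).

(-0.672, 0.210)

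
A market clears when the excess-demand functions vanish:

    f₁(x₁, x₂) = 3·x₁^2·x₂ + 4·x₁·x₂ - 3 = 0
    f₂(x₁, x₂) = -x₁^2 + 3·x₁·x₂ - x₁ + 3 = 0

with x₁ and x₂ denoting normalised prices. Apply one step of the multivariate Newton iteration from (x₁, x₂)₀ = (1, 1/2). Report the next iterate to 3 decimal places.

At (1, 1/2): F = (0.500, 2.500).
Jacobian J = [[6·x₁·x₂ + 4·x₂, 3·x₁^2 + 4·x₁], [-2·x₁ + 3·x₂ - 1, 3·x₁]].
At the point, J = [[5.000, 7.000], [-1.500, 3.000]] (det J = 25.500).
Solving J·Δ = −F gives Δ = (0.627, -0.520).
Then the next iterate is (x₁, x₂)₁ = (1.627, -0.020).

(1.627, -0.020)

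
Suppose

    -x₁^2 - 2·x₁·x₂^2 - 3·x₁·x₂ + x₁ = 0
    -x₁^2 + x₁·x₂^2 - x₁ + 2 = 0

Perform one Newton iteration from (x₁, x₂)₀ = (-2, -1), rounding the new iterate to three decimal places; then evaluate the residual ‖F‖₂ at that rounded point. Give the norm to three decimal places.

At (-2, -1): F = (-8.000, -2.000).
Jacobian J = [[-2·x₁ - 2·x₂^2 - 3·x₂ + 1, -4·x₁·x₂ - 3·x₁], [-2·x₁ + x₂^2 - 1, 2·x₁·x₂]].
At the point, J = [[6.000, -2.000], [4.000, 4.000]] (det J = 32.000).
Solving J·Δ = −F gives Δ = (1.125, -0.625).
Then the next iterate is (x₁, x₂)₁ = (-0.875, -1.625).
Re-evaluating at (-0.875, -1.625): F = (-1.28516, -0.20117), so ‖F‖₂ = 1.301.

1.301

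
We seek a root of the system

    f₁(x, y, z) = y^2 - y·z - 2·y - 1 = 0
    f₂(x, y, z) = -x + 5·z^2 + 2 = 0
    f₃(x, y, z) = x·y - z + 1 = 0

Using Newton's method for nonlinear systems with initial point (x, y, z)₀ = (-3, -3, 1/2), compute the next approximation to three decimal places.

At (-3, -3, 1/2): F = (15.500, 6.250, 9.500).
Jacobian J = [[0, 2·y - z - 2, -y], [-1, 0, 10·z], [y, x, -1]].
At the point, J = [[0.000, -8.500, 3.000], [-1.000, 0.000, 5.000], [-3.000, -3.000, -1.000]] (det J = 145.000).
Solving J·Δ = −F gives Δ = (1.935, 1.519, -0.863).
Then the next iterate is (x, y, z)₁ = (-1.065, -1.481, -0.363).

(-1.065, -1.481, -0.363)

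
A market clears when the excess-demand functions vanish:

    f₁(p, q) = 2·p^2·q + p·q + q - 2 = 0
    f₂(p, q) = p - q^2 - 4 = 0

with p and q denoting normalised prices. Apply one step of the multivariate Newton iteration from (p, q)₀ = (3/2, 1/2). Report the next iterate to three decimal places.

(3.190, -0.560)

At (3/2, 1/2): F = (1.500, -2.750).
Jacobian J = [[4·p·q + q, 2·p^2 + p + 1], [1, -2·q]].
At the point, J = [[3.500, 7.000], [1.000, -1.000]] (det J = -10.500).
Solving J·Δ = −F gives Δ = (1.690, -1.060).
Then the next iterate is (p, q)₁ = (3.190, -0.560).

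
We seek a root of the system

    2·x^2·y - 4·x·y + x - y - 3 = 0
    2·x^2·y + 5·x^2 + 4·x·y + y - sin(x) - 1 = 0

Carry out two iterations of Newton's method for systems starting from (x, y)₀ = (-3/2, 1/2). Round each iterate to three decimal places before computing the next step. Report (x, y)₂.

(-0.599, 1.325)

At (-3/2, 1/2): F = (0.250, 10.99749).
Jacobian J = [[4·x·y - 4·y + 1, 2·x^2 - 4·x - 1], [4·x·y + 10·x + 4·y - cos(x), 2·x^2 + 4·x + 1]].
At the point, J = [[-4.000, 9.500], [-16.07074, -0.500]] (det J = 154.67200).
Solving J·Δ = −F gives Δ = (0.676, 0.258).
Then the next iterate is (x, y)₁ = (-0.824, 0.758).
Round to (-0.824, 0.758) and repeat: F = (-1.05430, 2.41771), J = [[-4.53037, 3.65395], [-8.38566, -0.93805]].
Δ = (0.225, 0.567), so (x, y)₂ = (-0.599, 1.325).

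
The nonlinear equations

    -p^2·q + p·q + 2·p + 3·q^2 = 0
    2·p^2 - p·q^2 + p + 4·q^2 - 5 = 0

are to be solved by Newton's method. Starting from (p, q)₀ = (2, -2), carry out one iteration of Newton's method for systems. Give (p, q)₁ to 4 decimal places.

(-1.6667, -2.6667)

At (2, -2): F = (20.0000, 13.0000).
Jacobian J = [[-2·p·q + q + 2, -p^2 + p + 6·q], [4·p - q^2 + 1, -2·p·q + 8·q]].
At the point, J = [[8.0000, -14.0000], [5.0000, -8.0000]] (det J = 6.0000).
Solving J·Δ = −F gives Δ = (-3.6667, -0.6667).
Then the next iterate is (p, q)₁ = (-1.6667, -2.6667).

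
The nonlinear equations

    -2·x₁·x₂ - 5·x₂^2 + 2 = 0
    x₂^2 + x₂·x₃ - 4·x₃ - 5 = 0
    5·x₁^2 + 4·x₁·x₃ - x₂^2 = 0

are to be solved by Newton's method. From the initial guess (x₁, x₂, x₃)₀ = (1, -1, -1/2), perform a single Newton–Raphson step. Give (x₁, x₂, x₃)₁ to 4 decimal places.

At (1, -1, -1/2): F = (-1.0000, -1.5000, 2.0000).
Jacobian J = [[-2·x₂, -2·x₁ - 10·x₂, 0], [0, 2·x₂ + x₃, x₂ - 4], [10·x₁ + 4·x₃, -2·x₂, 4·x₁]].
At the point, J = [[2.0000, 8.0000, 0.0000], [0.0000, -2.5000, -5.0000], [8.0000, 2.0000, 4.0000]] (det J = -320.0000).
Solving J·Δ = −F gives Δ = (-0.1000, 0.1500, -0.3750).
Then the next iterate is (x₁, x₂, x₃)₁ = (0.9000, -0.8500, -0.8750).

(0.9000, -0.8500, -0.8750)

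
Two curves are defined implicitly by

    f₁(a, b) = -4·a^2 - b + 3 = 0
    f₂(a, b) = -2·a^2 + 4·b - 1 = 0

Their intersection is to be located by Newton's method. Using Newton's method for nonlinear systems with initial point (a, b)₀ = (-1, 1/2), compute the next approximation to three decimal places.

At (-1, 1/2): F = (-1.500, -1.000).
Jacobian J = [[-8·a, -1], [-4·a, 4]].
At the point, J = [[8.000, -1.000], [4.000, 4.000]] (det J = 36.000).
Solving J·Δ = −F gives Δ = (0.194, 0.056).
Then the next iterate is (a, b)₁ = (-0.806, 0.556).

(-0.806, 0.556)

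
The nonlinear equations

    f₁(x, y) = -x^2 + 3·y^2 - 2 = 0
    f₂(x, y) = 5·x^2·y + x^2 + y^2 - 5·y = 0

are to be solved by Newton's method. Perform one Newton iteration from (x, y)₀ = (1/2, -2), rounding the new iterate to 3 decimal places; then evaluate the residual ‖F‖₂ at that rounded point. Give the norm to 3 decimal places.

1.539

At (1/2, -2): F = (9.750, 11.750).
Jacobian J = [[-2·x, 6·y], [10·x·y + 2·x, 5·x^2 + 2·y - 5]].
At the point, J = [[-1.000, -12.000], [-9.000, -7.750]] (det J = -100.250).
Solving J·Δ = −F gives Δ = (0.653, 0.758).
Then the next iterate is (x, y)₁ = (1.153, -1.242).
Re-evaluating at (1.153, -1.242): F = (1.29828, 0.82634), so ‖F‖₂ = 1.539.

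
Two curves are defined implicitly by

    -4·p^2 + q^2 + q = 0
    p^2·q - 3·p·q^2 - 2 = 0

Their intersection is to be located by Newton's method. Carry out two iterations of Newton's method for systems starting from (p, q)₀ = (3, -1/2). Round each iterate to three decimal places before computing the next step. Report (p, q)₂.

At (3, -1/2): F = (-36.250, -8.750).
Jacobian J = [[-8·p, 2·q + 1], [2·p·q - 3·q^2, p^2 - 6·p·q]].
At the point, J = [[-24.000, 0.000], [-3.750, 18.000]] (det J = -432.000).
Solving J·Δ = −F gives Δ = (-1.510, 0.171).
Then the next iterate is (p, q)₁ = (1.490, -0.329).
Round to (1.490, -0.329) and repeat: F = (-9.10116, -3.21425), J = [[-11.920, 0.342], [-1.30514, 5.16136]].
Δ = (-0.751, 0.433), so (p, q)₂ = (0.739, 0.104).

(0.739, 0.104)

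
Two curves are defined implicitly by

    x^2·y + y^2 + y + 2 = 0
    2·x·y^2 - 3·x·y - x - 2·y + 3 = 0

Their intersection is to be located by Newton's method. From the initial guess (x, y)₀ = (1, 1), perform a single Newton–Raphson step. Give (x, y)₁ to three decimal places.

(1.167, -0.333)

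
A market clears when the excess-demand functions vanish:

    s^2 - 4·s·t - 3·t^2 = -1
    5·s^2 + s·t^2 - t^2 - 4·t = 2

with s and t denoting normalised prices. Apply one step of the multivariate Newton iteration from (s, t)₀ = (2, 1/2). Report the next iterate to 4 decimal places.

(1.1788, 0.3734)

At (2, 1/2): F = (0.2500, 16.2500).
Jacobian J = [[2·s - 4·t, -4·s - 6·t], [10·s + t^2, 2·s·t - 2·t - 4]].
At the point, J = [[2.0000, -11.0000], [20.2500, -3.0000]] (det J = 216.7500).
Solving J·Δ = −F gives Δ = (-0.8212, -0.1266).
Then the next iterate is (s, t)₁ = (1.1788, 0.3734).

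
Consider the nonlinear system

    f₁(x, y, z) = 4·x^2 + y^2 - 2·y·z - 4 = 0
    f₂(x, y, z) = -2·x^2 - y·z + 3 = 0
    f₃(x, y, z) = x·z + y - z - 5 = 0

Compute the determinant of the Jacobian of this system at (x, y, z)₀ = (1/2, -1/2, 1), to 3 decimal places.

0.500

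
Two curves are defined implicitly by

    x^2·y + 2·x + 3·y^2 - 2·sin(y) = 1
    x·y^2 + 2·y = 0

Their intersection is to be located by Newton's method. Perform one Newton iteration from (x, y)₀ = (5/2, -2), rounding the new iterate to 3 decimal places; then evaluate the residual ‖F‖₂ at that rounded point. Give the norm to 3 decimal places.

2.394

At (5/2, -2): F = (5.31859, 6.000).
Jacobian J = [[2·x·y + 2, x^2 + 6·y - 2·cos(y)], [y^2, 2·x·y + 2]].
At the point, J = [[-8.000, -4.91771], [4.000, -8.000]] (det J = 83.67083).
Solving J·Δ = −F gives Δ = (0.156, 0.828).
Then the next iterate is (x, y)₁ = (2.656, -1.172).
Re-evaluating at (2.656, -1.172): F = (2.00813, 1.30424), so ‖F‖₂ = 2.394.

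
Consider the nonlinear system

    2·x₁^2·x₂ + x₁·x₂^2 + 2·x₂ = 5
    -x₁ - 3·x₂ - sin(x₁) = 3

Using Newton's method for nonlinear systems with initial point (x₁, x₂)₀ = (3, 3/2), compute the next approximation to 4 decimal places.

(6.5287, -2.0588)

At (3, 3/2): F = (31.7500, -10.641120).
Jacobian J = [[4·x₁·x₂ + x₂^2, 2·x₁^2 + 2·x₁·x₂ + 2], [-cos(x₁) - 1, -3]].
At the point, J = [[20.2500, 29.0000], [-0.010008, -3.0000]] (det J = -60.459782).
Solving J·Δ = −F gives Δ = (3.5287, -3.5588).
Then the next iterate is (x₁, x₂)₁ = (6.5287, -2.0588).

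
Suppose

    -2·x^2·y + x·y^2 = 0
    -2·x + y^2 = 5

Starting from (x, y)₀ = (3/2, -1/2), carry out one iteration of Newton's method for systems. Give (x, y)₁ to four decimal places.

(-1.7213, -1.8074)

At (3/2, -1/2): F = (2.6250, -7.7500).
Jacobian J = [[-4·x·y + y^2, -2·x^2 + 2·x·y], [-2, 2·y]].
At the point, J = [[3.2500, -6.0000], [-2.0000, -1.0000]] (det J = -15.2500).
Solving J·Δ = −F gives Δ = (-3.2213, -1.3074).
Then the next iterate is (x, y)₁ = (-1.7213, -1.8074).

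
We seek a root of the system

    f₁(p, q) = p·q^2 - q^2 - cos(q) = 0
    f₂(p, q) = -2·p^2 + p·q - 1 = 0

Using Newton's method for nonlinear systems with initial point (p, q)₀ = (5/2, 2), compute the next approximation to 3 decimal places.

(1.355, 1.735)

At (5/2, 2): F = (6.41615, -8.500).
Jacobian J = [[q^2, 2·p·q - 2·q + sin(q)], [-4·p + q, p]].
At the point, J = [[4.000, 6.90930], [-8.000, 2.500]] (det J = 65.27438).
Solving J·Δ = −F gives Δ = (-1.145, -0.265).
Then the next iterate is (p, q)₁ = (1.355, 1.735).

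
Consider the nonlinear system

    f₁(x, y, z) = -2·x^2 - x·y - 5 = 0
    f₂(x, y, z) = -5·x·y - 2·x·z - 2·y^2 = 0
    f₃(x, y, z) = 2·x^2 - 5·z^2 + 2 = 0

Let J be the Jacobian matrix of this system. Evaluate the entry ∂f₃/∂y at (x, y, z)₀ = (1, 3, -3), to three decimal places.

0.000

∂f₃/∂y = 0.
At (1, 3, -3) this is 0.000.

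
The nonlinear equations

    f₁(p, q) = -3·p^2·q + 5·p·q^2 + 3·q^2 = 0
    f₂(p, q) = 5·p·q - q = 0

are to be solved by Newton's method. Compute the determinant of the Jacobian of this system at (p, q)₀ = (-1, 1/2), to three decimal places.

-13.000

J = [[-6·p·q + 5·q^2, -3·p^2 + 10·p·q + 6·q], [5·q, 5·p - 1]].
At the point, J = [[4.250, -5.000], [2.500, -6.000]].
det J = -13.000.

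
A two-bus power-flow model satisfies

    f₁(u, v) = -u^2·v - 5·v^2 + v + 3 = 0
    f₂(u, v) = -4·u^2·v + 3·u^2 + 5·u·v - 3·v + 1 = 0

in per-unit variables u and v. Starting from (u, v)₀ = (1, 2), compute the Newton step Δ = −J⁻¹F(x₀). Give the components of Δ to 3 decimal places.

(-4.250, 0.000)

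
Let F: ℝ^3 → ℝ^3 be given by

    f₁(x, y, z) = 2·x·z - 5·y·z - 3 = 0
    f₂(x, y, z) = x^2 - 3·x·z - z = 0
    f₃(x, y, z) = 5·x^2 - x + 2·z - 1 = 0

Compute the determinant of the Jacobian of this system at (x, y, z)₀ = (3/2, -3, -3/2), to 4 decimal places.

J = [[2·z, -5·z, 2·x - 5·y], [2·x - 3·z, 0, -3·x - 1], [10·x - 1, 0, 2]].
At the point, J = [[-3.0000, 7.5000, 18.0000], [7.5000, 0.0000, -5.5000], [14.0000, 0.0000, 2.0000]].
det J = -690.0000.

-690.0000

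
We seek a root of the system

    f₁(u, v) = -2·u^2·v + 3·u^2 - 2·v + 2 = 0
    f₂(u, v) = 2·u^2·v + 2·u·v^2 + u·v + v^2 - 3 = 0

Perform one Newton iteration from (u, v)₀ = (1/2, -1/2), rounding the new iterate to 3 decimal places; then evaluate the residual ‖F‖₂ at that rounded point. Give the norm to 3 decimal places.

At (1/2, -1/2): F = (4.000, -3.000).
Jacobian J = [[-4·u·v + 6·u, -2·u^2 - 2], [4·u·v + 2·v^2 + v, 2·u^2 + 4·u·v + u + 2·v]].
At the point, J = [[4.000, -2.500], [-1.000, -1.000]] (det J = -6.500).
Solving J·Δ = −F gives Δ = (-1.769, -1.231).
Then the next iterate is (u, v)₁ = (-1.269, -1.731).
Re-evaluating at (-1.269, -1.731): F = (15.86815, -10.98683), so ‖F‖₂ = 19.300.

19.300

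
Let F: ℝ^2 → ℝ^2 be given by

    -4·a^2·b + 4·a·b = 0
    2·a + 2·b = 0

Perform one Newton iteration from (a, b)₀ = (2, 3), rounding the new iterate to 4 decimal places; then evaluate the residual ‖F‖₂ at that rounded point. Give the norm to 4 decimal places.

At (2, 3): F = (-24.0000, 10.0000).
Jacobian J = [[-8·a·b + 4·b, -4·a^2 + 4·a], [2, 2]].
At the point, J = [[-36.0000, -8.0000], [2.0000, 2.0000]] (det J = -56.0000).
Solving J·Δ = −F gives Δ = (0.5714, -5.5714).
Then the next iterate is (a, b)₁ = (2.5714, -2.5714).
Re-evaluating at (2.5714, -2.5714): F = (41.561003, 0.0000), so ‖F‖₂ = 41.5610.

41.5610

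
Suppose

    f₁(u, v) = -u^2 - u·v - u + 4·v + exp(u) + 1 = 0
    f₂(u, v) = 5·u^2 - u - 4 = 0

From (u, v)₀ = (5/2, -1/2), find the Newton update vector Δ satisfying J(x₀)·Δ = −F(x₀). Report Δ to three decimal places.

At (5/2, -1/2): F = (3.68249, 24.750).
Jacobian J = [[-2·u - v + exp(u) - 1, -u + 4], [10·u - 1, 0]].
At the point, J = [[6.68249, 1.500], [24.000, 0.000]] (det J = -36.000).
Solving J·Δ = −F gives Δ = (-1.031, 2.139).

(-1.031, 2.139)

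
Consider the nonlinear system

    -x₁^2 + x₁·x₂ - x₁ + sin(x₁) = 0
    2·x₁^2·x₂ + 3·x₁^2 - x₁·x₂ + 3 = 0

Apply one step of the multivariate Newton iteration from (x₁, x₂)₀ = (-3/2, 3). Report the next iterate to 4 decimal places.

(-1.2160, -0.2048)

At (-3/2, 3): F = (-6.247495, 27.7500).
Jacobian J = [[-2·x₁ + x₂ + cos(x₁) - 1, x₁], [4·x₁·x₂ + 6·x₁ - x₂, 2·x₁^2 - x₁]].
At the point, J = [[5.070737, -1.5000], [-30.0000, 6.0000]] (det J = -14.575577).
Solving J·Δ = −F gives Δ = (0.2840, -3.2048).
Then the next iterate is (x₁, x₂)₁ = (-1.2160, -0.2048).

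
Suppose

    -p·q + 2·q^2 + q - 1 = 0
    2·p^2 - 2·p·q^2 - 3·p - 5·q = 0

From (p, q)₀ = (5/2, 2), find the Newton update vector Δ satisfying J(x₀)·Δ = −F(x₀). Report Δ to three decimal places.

(-1.106, -0.956)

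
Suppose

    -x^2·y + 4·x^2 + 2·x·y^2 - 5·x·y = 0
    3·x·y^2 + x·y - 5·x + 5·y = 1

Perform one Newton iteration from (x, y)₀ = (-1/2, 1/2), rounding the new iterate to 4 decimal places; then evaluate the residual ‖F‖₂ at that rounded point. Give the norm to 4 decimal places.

At (-1/2, 1/2): F = (1.8750, 3.3750).
Jacobian J = [[-2·x·y + 8·x + 2·y^2 - 5·y, -x^2 + 4·x·y - 5·x], [3·y^2 + y - 5, 6·x·y + x + 5]].
At the point, J = [[-5.5000, 1.2500], [-3.7500, 3.0000]] (det J = -11.8125).
Solving J·Δ = −F gives Δ = (0.1190, -0.9762).
Then the next iterate is (x, y)₁ = (-0.3810, -0.4762).
Re-evaluating at (-0.3810, -0.4762): F = (-0.430187, -1.553762), so ‖F‖₂ = 1.6122.

1.6122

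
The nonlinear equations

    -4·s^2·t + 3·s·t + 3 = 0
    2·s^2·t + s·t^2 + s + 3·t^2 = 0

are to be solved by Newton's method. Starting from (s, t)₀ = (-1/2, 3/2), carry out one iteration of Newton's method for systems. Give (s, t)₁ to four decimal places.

(-0.6027, 0.7688)

At (-1/2, 3/2): F = (-0.7500, 5.8750).
Jacobian J = [[-8·s·t + 3·t, -4·s^2 + 3·s], [4·s·t + t^2 + 1, 2·s^2 + 2·s·t + 6·t]].
At the point, J = [[10.5000, -2.5000], [0.2500, 8.0000]] (det J = 84.6250).
Solving J·Δ = −F gives Δ = (-0.1027, -0.7312).
Then the next iterate is (s, t)₁ = (-0.6027, 0.7688).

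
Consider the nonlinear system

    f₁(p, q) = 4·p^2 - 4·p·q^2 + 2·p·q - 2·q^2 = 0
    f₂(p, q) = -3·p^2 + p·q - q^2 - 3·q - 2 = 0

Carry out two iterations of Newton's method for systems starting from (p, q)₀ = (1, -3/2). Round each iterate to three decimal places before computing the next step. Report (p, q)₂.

(0.134, -0.618)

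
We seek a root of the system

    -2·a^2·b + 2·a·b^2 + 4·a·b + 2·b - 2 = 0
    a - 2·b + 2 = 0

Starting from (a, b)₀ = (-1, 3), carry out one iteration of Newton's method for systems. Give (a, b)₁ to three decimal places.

(-1.235, 0.382)

At (-1, 3): F = (-32.000, -5.000).
Jacobian J = [[-4·a·b + 2·b^2 + 4·b, -2·a^2 + 4·a·b + 4·a + 2], [1, -2]].
At the point, J = [[42.000, -16.000], [1.000, -2.000]] (det J = -68.000).
Solving J·Δ = −F gives Δ = (-0.235, -2.618).
Then the next iterate is (a, b)₁ = (-1.235, 0.382).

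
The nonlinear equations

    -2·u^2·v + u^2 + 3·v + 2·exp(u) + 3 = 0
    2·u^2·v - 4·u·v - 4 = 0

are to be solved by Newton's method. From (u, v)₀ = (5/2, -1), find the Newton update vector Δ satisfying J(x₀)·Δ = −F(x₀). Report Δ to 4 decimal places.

(-1.1117, -0.0680)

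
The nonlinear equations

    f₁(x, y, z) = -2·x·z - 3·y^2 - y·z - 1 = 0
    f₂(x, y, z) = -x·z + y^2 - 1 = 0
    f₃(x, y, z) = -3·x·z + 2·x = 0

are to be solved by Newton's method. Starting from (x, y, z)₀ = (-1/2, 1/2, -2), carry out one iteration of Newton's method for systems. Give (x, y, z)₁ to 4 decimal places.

At (-1/2, 1/2, -2): F = (-2.7500, -1.7500, -4.0000).
Jacobian J = [[-2·z, -6·y - z, -2·x - y], [-z, 2·y, -x], [-3·z + 2, 0, -3·x]].
At the point, J = [[4.0000, -1.0000, 0.5000], [2.0000, 1.0000, 0.5000], [8.0000, 0.0000, 1.5000]] (det J = 1.0000).
Solving J·Δ = −F gives Δ = (2.7500, 2.2500, -12.0000).
Then the next iterate is (x, y, z)₁ = (2.2500, 2.7500, -14.0000).

(2.2500, 2.7500, -14.0000)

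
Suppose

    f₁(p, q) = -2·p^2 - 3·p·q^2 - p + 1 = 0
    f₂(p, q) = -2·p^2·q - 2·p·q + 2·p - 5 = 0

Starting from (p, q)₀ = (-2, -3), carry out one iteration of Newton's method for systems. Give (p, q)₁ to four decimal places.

(-2.1774, -1.5403)

At (-2, -3): F = (49.0000, 3.0000).
Jacobian J = [[-4·p - 3·q^2 - 1, -6·p·q], [-4·p·q - 2·q + 2, -2·p^2 - 2·p]].
At the point, J = [[-20.0000, -36.0000], [-16.0000, -4.0000]] (det J = -496.0000).
Solving J·Δ = −F gives Δ = (-0.1774, 1.4597).
Then the next iterate is (p, q)₁ = (-2.1774, -1.5403).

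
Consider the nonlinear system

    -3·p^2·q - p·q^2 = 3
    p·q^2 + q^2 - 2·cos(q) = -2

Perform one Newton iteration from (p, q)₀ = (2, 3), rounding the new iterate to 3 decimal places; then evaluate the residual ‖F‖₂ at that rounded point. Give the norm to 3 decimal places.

At (2, 3): F = (-57.000, 30.97998).
Jacobian J = [[-6·p·q - q^2, -3·p^2 - 2·p·q], [q^2, 2·p·q + 2·q + 2·sin(q)]].
At the point, J = [[-45.000, -24.000], [9.000, 18.28224]] (det J = -606.70080).
Solving J·Δ = −F gives Δ = (-0.492, -1.452).
Then the next iterate is (p, q)₁ = (1.508, 1.548).
Re-evaluating at (1.508, 1.548): F = (-17.17438, 7.96434), so ‖F‖₂ = 18.931.

18.931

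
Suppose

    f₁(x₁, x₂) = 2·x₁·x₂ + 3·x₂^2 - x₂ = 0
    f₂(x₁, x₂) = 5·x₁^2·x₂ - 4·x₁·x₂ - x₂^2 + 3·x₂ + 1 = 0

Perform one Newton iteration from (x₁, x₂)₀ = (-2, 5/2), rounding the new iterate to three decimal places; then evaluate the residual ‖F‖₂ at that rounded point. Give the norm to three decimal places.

21.989

At (-2, 5/2): F = (6.250, 72.250).
Jacobian J = [[2·x₂, 2·x₁ + 6·x₂ - 1], [10·x₁·x₂ - 4·x₂, 5·x₁^2 - 4·x₁ - 2·x₂ + 3]].
At the point, J = [[5.000, 10.000], [-60.000, 26.000]] (det J = 730.000).
Solving J·Δ = −F gives Δ = (0.767, -1.009).
Then the next iterate is (x₁, x₂)₁ = (-1.233, 1.491).
Re-evaluating at (-1.233, 1.491): F = (1.50144, 21.93729), so ‖F‖₂ = 21.989.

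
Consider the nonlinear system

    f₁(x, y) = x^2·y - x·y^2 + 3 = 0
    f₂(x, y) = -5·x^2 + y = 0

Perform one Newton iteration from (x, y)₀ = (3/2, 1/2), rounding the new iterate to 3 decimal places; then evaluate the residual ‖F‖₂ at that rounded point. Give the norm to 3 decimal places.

At (3/2, 1/2): F = (3.750, -10.750).
Jacobian J = [[2·x·y - y^2, x^2 - 2·x·y], [-10·x, 1]].
At the point, J = [[1.250, 0.750], [-15.000, 1.000]] (det J = 12.500).
Solving J·Δ = −F gives Δ = (-0.945, -3.425).
Then the next iterate is (x, y)₁ = (0.555, -2.925).
Re-evaluating at (0.555, -2.925): F = (-2.64935, -4.46513), so ‖F‖₂ = 5.192.

5.192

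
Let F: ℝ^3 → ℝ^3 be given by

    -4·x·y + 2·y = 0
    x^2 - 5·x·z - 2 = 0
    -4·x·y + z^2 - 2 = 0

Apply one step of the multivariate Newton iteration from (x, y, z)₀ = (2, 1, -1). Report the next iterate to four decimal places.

(-5.2857, 4.8571, -6.3571)

At (2, 1, -1): F = (-6.0000, 12.0000, -9.0000).
Jacobian J = [[-4·y, -4·x + 2, 0], [2·x - 5·z, 0, -5·x], [-4·y, -4·x, 2·z]].
At the point, J = [[-4.0000, -6.0000, 0.0000], [9.0000, 0.0000, -10.0000], [-4.0000, -8.0000, -2.0000]] (det J = -28.0000).
Solving J·Δ = −F gives Δ = (-7.2857, 3.8571, -5.3571).
Then the next iterate is (x, y, z)₁ = (-5.2857, 4.8571, -6.3571).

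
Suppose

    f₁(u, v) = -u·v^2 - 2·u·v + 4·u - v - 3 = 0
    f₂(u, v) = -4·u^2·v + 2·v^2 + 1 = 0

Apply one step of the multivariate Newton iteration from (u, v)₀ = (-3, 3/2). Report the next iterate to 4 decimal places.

At (-3, 3/2): F = (-0.7500, -48.5000).
Jacobian J = [[-v^2 - 2·v + 4, -2·u·v - 2·u - 1], [-8·u·v, -4·u^2 + 4·v]].
At the point, J = [[-1.2500, 14.0000], [36.0000, -30.0000]] (det J = -466.5000).
Solving J·Δ = −F gives Δ = (1.5038, 0.1878).
Then the next iterate is (u, v)₁ = (-1.4962, 1.6878).

(-1.4962, 1.6878)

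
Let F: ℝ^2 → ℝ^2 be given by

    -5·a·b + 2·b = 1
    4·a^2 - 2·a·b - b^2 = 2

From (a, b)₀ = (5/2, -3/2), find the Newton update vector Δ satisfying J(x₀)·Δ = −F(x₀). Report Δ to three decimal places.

(-1.179, 0.562)

At (5/2, -3/2): F = (14.750, 28.250).
Jacobian J = [[-5·b, -5·a + 2], [8·a - 2·b, -2·a - 2·b]].
At the point, J = [[7.500, -10.500], [23.000, -2.000]] (det J = 226.500).
Solving J·Δ = −F gives Δ = (-1.179, 0.562).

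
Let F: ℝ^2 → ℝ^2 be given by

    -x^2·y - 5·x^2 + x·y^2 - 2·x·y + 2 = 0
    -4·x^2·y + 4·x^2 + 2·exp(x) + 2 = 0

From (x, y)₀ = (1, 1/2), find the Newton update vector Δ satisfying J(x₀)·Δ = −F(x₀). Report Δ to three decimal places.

At (1, 1/2): F = (-4.250, 9.43656).
Jacobian J = [[-2·x·y - 10·x + y^2 - 2·y, -x^2 + 2·x·y - 2·x], [-8·x·y + 8·x + 2·exp(x), -4·x^2]].
At the point, J = [[-11.750, -2.000], [9.43656, -4.000]] (det J = 65.87313).
Solving J·Δ = −F gives Δ = (-0.545, 1.074).

(-0.545, 1.074)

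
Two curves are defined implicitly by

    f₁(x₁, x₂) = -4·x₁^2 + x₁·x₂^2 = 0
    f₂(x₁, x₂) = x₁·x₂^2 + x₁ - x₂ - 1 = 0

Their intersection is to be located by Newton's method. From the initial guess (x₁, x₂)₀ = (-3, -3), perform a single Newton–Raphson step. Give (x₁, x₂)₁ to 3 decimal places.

At (-3, -3): F = (-63.000, -28.000).
Jacobian J = [[-8·x₁ + x₂^2, 2·x₁·x₂], [x₂^2 + 1, 2·x₁·x₂ - 1]].
At the point, J = [[33.000, 18.000], [10.000, 17.000]] (det J = 381.000).
Solving J·Δ = −F gives Δ = (1.488, 0.772).
Then the next iterate is (x₁, x₂)₁ = (-1.512, -2.228).

(-1.512, -2.228)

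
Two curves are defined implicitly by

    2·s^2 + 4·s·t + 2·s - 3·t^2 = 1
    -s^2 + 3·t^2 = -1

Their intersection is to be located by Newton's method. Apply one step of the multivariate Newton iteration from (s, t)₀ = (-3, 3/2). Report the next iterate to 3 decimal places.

(-1.333, 0.528)

At (-3, 3/2): F = (-13.750, -1.250).
Jacobian J = [[4·s + 4·t + 2, 4·s - 6·t], [-2·s, 6·t]].
At the point, J = [[-4.000, -21.000], [6.000, 9.000]] (det J = 90.000).
Solving J·Δ = −F gives Δ = (1.667, -0.972).
Then the next iterate is (s, t)₁ = (-1.333, 0.528).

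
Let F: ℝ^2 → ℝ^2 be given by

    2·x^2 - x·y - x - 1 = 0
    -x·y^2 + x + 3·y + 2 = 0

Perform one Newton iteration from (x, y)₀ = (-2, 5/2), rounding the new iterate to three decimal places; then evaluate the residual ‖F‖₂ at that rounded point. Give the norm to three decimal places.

At (-2, 5/2): F = (14.000, 20.000).
Jacobian J = [[4·x - y - 1, -x], [-y^2 + 1, -2·x·y + 3]].
At the point, J = [[-11.500, 2.000], [-5.250, 13.000]] (det J = -139.000).
Solving J·Δ = −F gives Δ = (1.022, -1.126).
Then the next iterate is (x, y)₁ = (-0.978, 1.374).
Re-evaluating at (-0.978, 1.374): F = (3.23474, 6.99034), so ‖F‖₂ = 7.702.

7.702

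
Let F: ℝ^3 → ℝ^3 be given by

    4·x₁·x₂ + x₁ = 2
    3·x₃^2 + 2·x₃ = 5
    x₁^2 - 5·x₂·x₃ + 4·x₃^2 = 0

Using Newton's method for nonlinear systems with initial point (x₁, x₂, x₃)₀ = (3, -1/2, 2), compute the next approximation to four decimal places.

At (3, -1/2, 2): F = (-5.0000, 11.0000, 30.0000).
Jacobian J = [[4·x₂ + 1, 4·x₁, 0], [0, 0, 6·x₃ + 2], [2·x₁, -5·x₃, -5·x₂ + 8·x₃]].
At the point, J = [[-1.0000, 12.0000, 0.0000], [0.0000, 0.0000, 14.0000], [6.0000, -10.0000, 18.5000]] (det J = 868.0000).
Solving J·Δ = −F gives Δ = (-2.1866, 0.2344, -0.7857).
Then the next iterate is (x₁, x₂, x₃)₁ = (0.8134, -0.2656, 1.2143).

(0.8134, -0.2656, 1.2143)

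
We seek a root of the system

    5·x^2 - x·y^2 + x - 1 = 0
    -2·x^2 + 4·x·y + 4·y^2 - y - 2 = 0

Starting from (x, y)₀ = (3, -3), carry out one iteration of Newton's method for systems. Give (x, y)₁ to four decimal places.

(2.6849, -3.7260)

At (3, -3): F = (20.0000, -17.0000).
Jacobian J = [[10·x - y^2 + 1, -2·x·y], [-4·x + 4·y, 4·x + 8·y - 1]].
At the point, J = [[22.0000, 18.0000], [-24.0000, -13.0000]] (det J = 146.0000).
Solving J·Δ = −F gives Δ = (-0.3151, -0.7260).
Then the next iterate is (x, y)₁ = (2.6849, -3.7260).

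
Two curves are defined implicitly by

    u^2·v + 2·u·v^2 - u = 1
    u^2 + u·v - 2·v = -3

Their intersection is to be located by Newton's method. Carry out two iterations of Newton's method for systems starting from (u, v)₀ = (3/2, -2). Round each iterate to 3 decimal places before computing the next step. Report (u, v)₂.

(-1.237, -2.338)

At (3/2, -2): F = (5.000, 6.250).
Jacobian J = [[2·u·v + 2·v^2 - 1, u^2 + 4·u·v], [2·u + v, u - 2]].
At the point, J = [[1.000, -9.750], [1.000, -0.500]] (det J = 9.250).
Solving J·Δ = −F gives Δ = (-6.318, -0.135).
Then the next iterate is (u, v)₁ = (-4.818, -2.135).
Round to (-4.818, -2.135) and repeat: F = (-89.66508, 40.76955), J = [[28.68931, 64.35884], [-11.771, -6.818]].
Δ = (3.581, -0.203), so (u, v)₂ = (-1.237, -2.338).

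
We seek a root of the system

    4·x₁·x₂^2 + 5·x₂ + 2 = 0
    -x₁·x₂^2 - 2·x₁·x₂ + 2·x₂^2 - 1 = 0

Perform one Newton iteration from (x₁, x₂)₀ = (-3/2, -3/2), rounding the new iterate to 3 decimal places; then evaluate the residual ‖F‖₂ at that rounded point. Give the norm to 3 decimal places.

5.628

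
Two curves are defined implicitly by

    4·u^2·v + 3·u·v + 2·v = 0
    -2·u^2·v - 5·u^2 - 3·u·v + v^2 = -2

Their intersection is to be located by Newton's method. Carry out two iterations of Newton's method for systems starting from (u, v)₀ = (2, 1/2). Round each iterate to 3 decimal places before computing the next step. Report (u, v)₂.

At (2, 1/2): F = (12.000, -24.750).
Jacobian J = [[8·u·v + 3·v, 4·u^2 + 3·u + 2], [-4·u·v - 10·u - 3·v, -2·u^2 - 3·u + 2·v]].
At the point, J = [[9.500, 24.000], [-25.500, -13.000]] (det J = 488.500).
Solving J·Δ = −F gives Δ = (-0.897, -0.145).
Then the next iterate is (u, v)₁ = (1.103, 0.355).
Round to (1.103, 0.355) and repeat: F = (3.61228, -5.99551), J = [[4.19752, 10.17544], [-13.66126, -5.03222]].
Δ = (-0.363, -0.205), so (u, v)₂ = (0.740, 0.150).

(0.740, 0.150)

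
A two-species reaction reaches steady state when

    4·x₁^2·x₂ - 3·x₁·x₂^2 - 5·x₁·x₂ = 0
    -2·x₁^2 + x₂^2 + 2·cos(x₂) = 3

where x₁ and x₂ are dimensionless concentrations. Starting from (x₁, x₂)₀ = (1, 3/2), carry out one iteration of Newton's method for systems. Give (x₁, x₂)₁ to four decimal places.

(0.1866, 0.8580)

At (1, 3/2): F = (-8.2500, -2.608526).
Jacobian J = [[8·x₁·x₂ - 3·x₂^2 - 5·x₂, 4·x₁^2 - 6·x₁·x₂ - 5·x₁], [-4·x₁, 2·x₂ - 2·sin(x₂)]].
At the point, J = [[-2.2500, -10.0000], [-4.0000, 1.005010]] (det J = -42.261273).
Solving J·Δ = −F gives Δ = (-0.8134, -0.6420).
Then the next iterate is (x₁, x₂)₁ = (0.1866, 0.8580).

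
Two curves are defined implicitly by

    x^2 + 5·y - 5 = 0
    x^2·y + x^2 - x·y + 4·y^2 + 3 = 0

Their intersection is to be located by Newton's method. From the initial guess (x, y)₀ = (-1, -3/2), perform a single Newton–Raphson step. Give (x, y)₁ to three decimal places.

(-9.667, -2.667)

At (-1, -3/2): F = (-11.500, 10.000).
Jacobian J = [[2·x, 5], [2·x·y + 2·x - y, x^2 - x + 8·y]].
At the point, J = [[-2.000, 5.000], [2.500, -10.000]] (det J = 7.500).
Solving J·Δ = −F gives Δ = (-8.667, -1.167).
Then the next iterate is (x, y)₁ = (-9.667, -2.667).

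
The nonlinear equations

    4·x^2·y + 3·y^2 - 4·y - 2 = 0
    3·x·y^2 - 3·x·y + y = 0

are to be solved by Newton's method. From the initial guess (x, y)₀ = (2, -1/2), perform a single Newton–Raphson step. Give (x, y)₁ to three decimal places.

At (2, -1/2): F = (-7.250, 4.000).
Jacobian J = [[8·x·y, 4·x^2 + 6·y - 4], [3·y^2 - 3·y, 6·x·y - 3·x + 1]].
At the point, J = [[-8.000, 9.000], [2.250, -11.000]] (det J = 67.750).
Solving J·Δ = −F gives Δ = (-0.646, 0.232).
Then the next iterate is (x, y)₁ = (1.354, -0.268).

(1.354, -0.268)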